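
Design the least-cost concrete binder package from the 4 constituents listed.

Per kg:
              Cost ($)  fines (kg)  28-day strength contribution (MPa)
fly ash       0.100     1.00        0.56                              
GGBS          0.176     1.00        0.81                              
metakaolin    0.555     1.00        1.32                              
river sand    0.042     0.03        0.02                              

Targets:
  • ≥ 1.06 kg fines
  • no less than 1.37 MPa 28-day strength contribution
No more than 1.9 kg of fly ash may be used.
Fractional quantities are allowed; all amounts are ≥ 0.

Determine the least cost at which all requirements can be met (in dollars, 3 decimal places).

Let x1 = kg of fly ash, x2 = kg of GGBS, x3 = kg of metakaolin, x4 = kg of river sand.
Minimize 0.1x1 + 0.176x2 + 0.555x3 + 0.042x4 with:
  1x1 + 1x2 + 1x3 + 0.03x4 ≥ 1.06   (fines)
  0.56x1 + 0.81x2 + 1.32x3 + 0.02x4 ≥ 1.37   (28-day strength contribution)
  x1 ≤ 1.9
  x1, x2, x3, x4 ≥ 0.
The optimal basis is {fly ash, GGBS}; metakaolin, river sand drop out. Binding constraints: 28-day strength contribution and the fly ash cap.
That vertex is x1 = 1.9, x2 = 0.3778.
Hence cost = 0.1·1.9 + 0.176·0.3778 = $0.25649.

$0.256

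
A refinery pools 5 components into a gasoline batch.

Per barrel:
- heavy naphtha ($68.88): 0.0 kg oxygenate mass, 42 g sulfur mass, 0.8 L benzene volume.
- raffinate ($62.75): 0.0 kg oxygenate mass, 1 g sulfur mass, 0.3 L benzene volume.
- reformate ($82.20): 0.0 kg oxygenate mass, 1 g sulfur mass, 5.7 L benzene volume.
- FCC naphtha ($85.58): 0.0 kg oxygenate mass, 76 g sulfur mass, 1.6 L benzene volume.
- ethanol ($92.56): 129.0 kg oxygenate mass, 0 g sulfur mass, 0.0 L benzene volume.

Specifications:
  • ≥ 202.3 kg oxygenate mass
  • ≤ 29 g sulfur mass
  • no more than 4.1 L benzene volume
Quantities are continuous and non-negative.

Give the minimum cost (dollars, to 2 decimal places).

$145.15

Treat it as an LP. Let x1 = barrels of heavy naphtha, x2 = barrels of raffinate, x3 = barrels of reformate, x4 = barrels of FCC naphtha, x5 = barrels of ethanol.
min 68.88x1 + 62.75x2 + 82.2x3 + 85.58x4 + 92.56x5 s.t.:
  129x5 ≥ 202.3   (oxygenate mass)
  42x1 + 1x2 + 1x3 + 76x4 ≤ 29   (sulfur mass)
  0.8x1 + 0.3x2 + 5.7x3 + 1.6x4 ≤ 4.1   (benzene volume)
  x1, x2, x3, x4, x5 ≥ 0.
The minimum-cost mix takes nothing from heavy naphtha, raffinate, reformate, FCC naphtha — only ethanol. The oxygenate mass requirement is met with equality.
So ethanol = 1.5682 barrels.
Objective = 92.56·1.5682 = 145.1526.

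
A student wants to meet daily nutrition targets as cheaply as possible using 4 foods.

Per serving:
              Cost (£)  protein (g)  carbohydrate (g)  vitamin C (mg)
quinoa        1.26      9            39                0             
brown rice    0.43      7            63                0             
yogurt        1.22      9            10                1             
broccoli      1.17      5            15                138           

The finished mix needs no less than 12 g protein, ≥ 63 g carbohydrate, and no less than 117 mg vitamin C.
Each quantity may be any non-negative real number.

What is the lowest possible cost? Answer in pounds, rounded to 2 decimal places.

£1.47

Let x1 = servings of quinoa, x2 = servings of brown rice, x3 = servings of yogurt, x4 = servings of broccoli.
Minimise 1.26x1 + 0.43x2 + 1.22x3 + 1.17x4 subject to:
  9x1 + 7x2 + 9x3 + 5x4 ≥ 12   (protein)
  39x1 + 63x2 + 10x3 + 15x4 ≥ 63   (carbohydrate)
  1x3 + 138x4 ≥ 117   (vitamin C)
  x1, x2, x3, x4 ≥ 0.
The optimal basis is {brown rice, broccoli}; quinoa, yogurt drop out. There the protein and vitamin C constraints are tight.
Optimal quantities: brown rice = 1.109 servings, broccoli = 0.8478 servings.
Objective = 0.43·1.109 + 1.17·0.8478 = 1.4688.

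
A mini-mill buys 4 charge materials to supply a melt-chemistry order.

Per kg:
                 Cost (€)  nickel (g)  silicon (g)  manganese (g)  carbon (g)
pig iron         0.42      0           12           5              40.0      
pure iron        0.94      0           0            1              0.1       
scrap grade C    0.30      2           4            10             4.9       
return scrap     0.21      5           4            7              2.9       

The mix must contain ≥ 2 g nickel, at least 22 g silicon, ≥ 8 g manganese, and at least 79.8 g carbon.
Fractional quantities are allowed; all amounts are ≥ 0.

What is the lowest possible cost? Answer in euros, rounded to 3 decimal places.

€0.910

Set it up as a linear program. Let x1 = kg of pig iron, x2 = kg of pure iron, x3 = kg of scrap grade C, x4 = kg of return scrap.
min 0.42x1 + 0.94x2 + 0.3x3 + 0.21x4 subject to:
  2x3 + 5x4 ≥ 2   (nickel)
  12x1 + 4x3 + 4x4 ≥ 22   (silicon)
  5x1 + 1x2 + 10x3 + 7x4 ≥ 8   (manganese)
  40x1 + 0.1x2 + 4.9x3 + 2.9x4 ≥ 79.8   (carbon)
  x1, x2, x3, x4 ≥ 0.
The optimal basis is {pig iron, return scrap}; pure iron, scrap grade C drop out. Binding constraints: nickel and carbon.
Solving gives x1 = 1.966, x4 = 0.4.
Cost = 0.42·1.966 + 0.21·0.4 = 0.90972.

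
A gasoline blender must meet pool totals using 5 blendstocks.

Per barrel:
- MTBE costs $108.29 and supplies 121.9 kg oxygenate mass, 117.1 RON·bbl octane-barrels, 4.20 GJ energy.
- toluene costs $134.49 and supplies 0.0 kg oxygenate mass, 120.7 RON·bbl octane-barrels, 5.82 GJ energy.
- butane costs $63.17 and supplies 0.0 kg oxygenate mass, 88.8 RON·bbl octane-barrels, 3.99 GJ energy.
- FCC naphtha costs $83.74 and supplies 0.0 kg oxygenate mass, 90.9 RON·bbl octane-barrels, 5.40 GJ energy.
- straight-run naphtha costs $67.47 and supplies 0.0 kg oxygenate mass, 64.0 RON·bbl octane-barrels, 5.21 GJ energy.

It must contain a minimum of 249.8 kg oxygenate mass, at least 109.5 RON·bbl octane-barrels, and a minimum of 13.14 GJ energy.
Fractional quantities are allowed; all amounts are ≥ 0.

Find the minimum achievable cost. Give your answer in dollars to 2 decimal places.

$280.62

Treat it as an LP. Let x1 = barrels of MTBE, x2 = barrels of toluene, x3 = barrels of butane, x4 = barrels of FCC naphtha, x5 = barrels of straight-run naphtha.
Minimise 108.29x1 + 134.49x2 + 63.17x3 + 83.74x4 + 67.47x5 subject to:
  121.9x1 ≥ 249.8   (oxygenate mass)
  117.1x1 + 120.7x2 + 88.8x3 + 90.9x4 + 64x5 ≥ 109.5   (octane-barrels)
  4.2x1 + 5.82x2 + 3.99x3 + 5.4x4 + 5.21x5 ≥ 13.14   (energy)
  x1, x2, x3, x4, x5 ≥ 0.
The optimal basis is {MTBE, straight-run naphtha}; toluene, butane, FCC naphtha drop out. Binding constraints: oxygenate mass and energy.
So MTBE = 2.04922 barrels, straight-run naphtha = 0.87011 barrels.
Cost = 108.29·2.04922 + 67.47·0.87011 = 280.6164.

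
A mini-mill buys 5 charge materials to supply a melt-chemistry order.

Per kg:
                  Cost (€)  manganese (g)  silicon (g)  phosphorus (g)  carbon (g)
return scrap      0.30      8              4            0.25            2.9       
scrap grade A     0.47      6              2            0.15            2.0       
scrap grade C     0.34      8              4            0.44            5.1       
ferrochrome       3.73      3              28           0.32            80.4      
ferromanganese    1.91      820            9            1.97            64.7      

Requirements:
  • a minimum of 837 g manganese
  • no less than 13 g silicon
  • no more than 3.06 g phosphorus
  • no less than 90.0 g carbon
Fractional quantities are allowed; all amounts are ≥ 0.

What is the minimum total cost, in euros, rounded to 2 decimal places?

€2.68

Let x1 = kg of return scrap, x2 = kg of scrap grade A, x3 = kg of scrap grade C, x4 = kg of ferrochrome, x5 = kg of ferromanganese.
Minimize 0.3x1 + 0.47x2 + 0.34x3 + 3.73x4 + 1.91x5 subject to:
  8x1 + 6x2 + 8x3 + 3x4 + 820x5 ≥ 837   (manganese)
  4x1 + 2x2 + 4x3 + 28x4 + 9x5 ≥ 13   (silicon)
  0.25x1 + 0.15x2 + 0.44x3 + 0.32x4 + 1.97x5 ≤ 3.06   (phosphorus)
  2.9x1 + 2x2 + 5.1x3 + 80.4x4 + 64.7x5 ≥ 90   (carbon)
  x1, x2, x3, x4, x5 ≥ 0.
The cheapest feasible vertex uses only scrap grade C, ferromanganese; return scrap, scrap grade A, ferrochrome are not used. There the silicon and carbon constraints are tight.
That vertex is x3 = 0.14608, x5 = 1.3795.
Cost = 0.34·0.14608 + 1.91·1.3795 = 2.6845.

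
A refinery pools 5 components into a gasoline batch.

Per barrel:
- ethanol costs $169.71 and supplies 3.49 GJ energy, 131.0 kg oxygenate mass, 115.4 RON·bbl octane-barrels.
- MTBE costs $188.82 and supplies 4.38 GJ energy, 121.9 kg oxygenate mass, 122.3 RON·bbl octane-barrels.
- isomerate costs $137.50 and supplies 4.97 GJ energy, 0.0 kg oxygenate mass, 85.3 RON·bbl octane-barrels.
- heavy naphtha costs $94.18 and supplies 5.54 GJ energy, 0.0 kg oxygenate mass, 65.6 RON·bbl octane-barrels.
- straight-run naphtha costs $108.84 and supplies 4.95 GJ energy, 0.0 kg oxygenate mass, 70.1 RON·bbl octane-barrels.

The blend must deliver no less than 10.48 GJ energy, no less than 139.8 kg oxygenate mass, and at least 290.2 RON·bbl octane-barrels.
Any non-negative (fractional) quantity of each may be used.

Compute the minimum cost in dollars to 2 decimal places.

$420.94

Let x1 = barrels of ethanol, x2 = barrels of MTBE, x3 = barrels of isomerate, x4 = barrels of heavy naphtha, x5 = barrels of straight-run naphtha.
min 169.71x1 + 188.82x2 + 137.5x3 + 94.18x4 + 108.84x5 s.t.:
  3.49x1 + 4.38x2 + 4.97x3 + 5.54x4 + 4.95x5 ≥ 10.48   (energy)
  131x1 + 121.9x2 ≥ 139.8   (oxygenate mass)
  115.4x1 + 122.3x2 + 85.3x3 + 65.6x4 + 70.1x5 ≥ 290.2   (octane-barrels)
  x1, x2, x3, x4, x5 ≥ 0.
The minimum-cost mix takes nothing from MTBE, isomerate, straight-run naphtha — only ethanol, heavy naphtha. There the oxygenate mass and octane-barrels constraints are tight.
Optimal quantities: ethanol = 1.0672 barrels, heavy naphtha = 2.5465 barrels.
Cost = 169.71·1.0672 + 94.18·2.5465 = 420.9439.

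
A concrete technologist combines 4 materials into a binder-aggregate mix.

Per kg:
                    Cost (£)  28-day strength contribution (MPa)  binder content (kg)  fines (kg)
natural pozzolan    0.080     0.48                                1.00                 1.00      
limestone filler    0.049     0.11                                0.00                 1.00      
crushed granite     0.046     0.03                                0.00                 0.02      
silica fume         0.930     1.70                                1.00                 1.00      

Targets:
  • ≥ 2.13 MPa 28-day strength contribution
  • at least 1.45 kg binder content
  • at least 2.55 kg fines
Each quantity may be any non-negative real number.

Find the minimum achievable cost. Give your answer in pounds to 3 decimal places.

£0.355

Let x1 = kg of natural pozzolan, x2 = kg of limestone filler, x3 = kg of crushed granite, x4 = kg of silica fume.
min 0.08x1 + 0.049x2 + 0.046x3 + 0.93x4 with:
  0.48x1 + 0.11x2 + 0.03x3 + 1.7x4 ≥ 2.13   (28-day strength contribution)
  1x1 + 1x4 ≥ 1.45   (binder content)
  1x1 + 1x2 + 0.02x3 + 1x4 ≥ 2.55   (fines)
  x1, x2, x3, x4 ≥ 0.
The optimal basis is {natural pozzolan}; limestone filler, crushed granite, silica fume drop out. Binding constraint: 28-day strength contribution.
So natural pozzolan = 4.438 kg.
Total cost: 0.08·4.438 = 0.35504.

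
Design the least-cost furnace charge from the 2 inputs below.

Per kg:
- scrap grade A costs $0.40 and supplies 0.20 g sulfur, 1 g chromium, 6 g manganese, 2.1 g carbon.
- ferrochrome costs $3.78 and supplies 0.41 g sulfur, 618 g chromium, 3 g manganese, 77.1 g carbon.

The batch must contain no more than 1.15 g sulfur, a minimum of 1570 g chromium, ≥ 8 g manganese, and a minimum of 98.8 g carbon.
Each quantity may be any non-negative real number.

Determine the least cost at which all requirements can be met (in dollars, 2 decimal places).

$9.63

This is a linear program. Let x1 = kg of scrap grade A, x2 = kg of ferrochrome.
Minimize 0.4x1 + 3.78x2 subject to:
  0.2x1 + 0.41x2 ≤ 1.15   (sulfur)
  1x1 + 618x2 ≥ 1570   (chromium)
  6x1 + 3x2 ≥ 8   (manganese)
  2.1x1 + 77.1x2 ≥ 98.8   (carbon)
  x1, x2 ≥ 0.
Both inputs are positive at the optimum. Binding constraints: chromium and manganese.
Solving gives x1 = 0.06316, x2 = 2.54.
Total cost: 0.4·0.06316 + 3.78·2.54 = 9.6265.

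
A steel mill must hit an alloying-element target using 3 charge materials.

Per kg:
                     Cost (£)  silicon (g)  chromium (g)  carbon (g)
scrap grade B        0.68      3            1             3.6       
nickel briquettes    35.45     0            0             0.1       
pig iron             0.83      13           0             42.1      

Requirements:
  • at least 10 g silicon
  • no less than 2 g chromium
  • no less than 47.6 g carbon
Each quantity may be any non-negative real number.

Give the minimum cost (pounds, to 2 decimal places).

£2.16

Let x1 = kg of scrap grade B, x2 = kg of nickel briquettes, x3 = kg of pig iron.
Minimise 0.68x1 + 35.45x2 + 0.83x3 with:
  3x1 + 13x3 ≥ 10   (silicon)
  1x1 ≥ 2   (chromium)
  3.6x1 + 0.1x2 + 42.1x3 ≥ 47.6   (carbon)
  x1, x2, x3 ≥ 0.
The minimum-cost mix takes nothing from nickel briquettes — only scrap grade B, pig iron. There the chromium and carbon constraints are tight.
That vertex is x1 = 2, x3 = 0.9596.
Objective = 0.68·2 + 0.83·0.9596 = 2.1565.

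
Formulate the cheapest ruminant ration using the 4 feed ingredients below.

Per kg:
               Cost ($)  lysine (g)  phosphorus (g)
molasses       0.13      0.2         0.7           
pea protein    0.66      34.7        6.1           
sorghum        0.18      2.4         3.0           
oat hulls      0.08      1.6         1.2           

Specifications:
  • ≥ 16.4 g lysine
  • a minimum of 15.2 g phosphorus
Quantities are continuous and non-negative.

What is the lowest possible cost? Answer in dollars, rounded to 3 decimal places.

Let x1 = kg of molasses, x2 = kg of pea protein, x3 = kg of sorghum, x4 = kg of oat hulls.
Minimize 0.13x1 + 0.66x2 + 0.18x3 + 0.08x4 s.t.:
  0.2x1 + 34.7x2 + 2.4x3 + 1.6x4 ≥ 16.4   (lysine)
  0.7x1 + 6.1x2 + 3x3 + 1.2x4 ≥ 15.2   (phosphorus)
  x1, x2, x3, x4 ≥ 0.
At the optimum only pea protein, sorghum are positive (molasses, oat hulls = 0). There the lysine and phosphorus constraints are tight.
So pea protein = 0.1422 kg, sorghum = 4.778 kg.
Cost = 0.66·0.1422 + 0.18·4.778 = 0.95389.

$0.954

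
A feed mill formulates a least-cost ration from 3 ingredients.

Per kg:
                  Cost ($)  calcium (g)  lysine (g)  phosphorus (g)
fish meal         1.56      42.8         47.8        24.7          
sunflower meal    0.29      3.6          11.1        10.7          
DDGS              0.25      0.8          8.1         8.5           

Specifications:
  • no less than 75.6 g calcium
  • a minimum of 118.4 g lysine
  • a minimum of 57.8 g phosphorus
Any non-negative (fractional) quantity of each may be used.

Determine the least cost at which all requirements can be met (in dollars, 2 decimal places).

Let x1 = kg of fish meal, x2 = kg of sunflower meal, x3 = kg of DDGS.
Minimise 1.56x1 + 0.29x2 + 0.25x3 s.t.:
  42.8x1 + 3.6x2 + 0.8x3 ≥ 75.6   (calcium)
  47.8x1 + 11.1x2 + 8.1x3 ≥ 118.4   (lysine)
  24.7x1 + 10.7x2 + 8.5x3 ≥ 57.8   (phosphorus)
  x1, x2, x3 ≥ 0.
The cheapest feasible vertex uses only fish meal, sunflower meal; DDGS is not used. There the calcium and lysine constraints are tight.
That vertex is x1 = 1.363, x2 = 4.798.
Cost = 1.56·1.363 + 0.29·4.798 = 3.5177.

$3.52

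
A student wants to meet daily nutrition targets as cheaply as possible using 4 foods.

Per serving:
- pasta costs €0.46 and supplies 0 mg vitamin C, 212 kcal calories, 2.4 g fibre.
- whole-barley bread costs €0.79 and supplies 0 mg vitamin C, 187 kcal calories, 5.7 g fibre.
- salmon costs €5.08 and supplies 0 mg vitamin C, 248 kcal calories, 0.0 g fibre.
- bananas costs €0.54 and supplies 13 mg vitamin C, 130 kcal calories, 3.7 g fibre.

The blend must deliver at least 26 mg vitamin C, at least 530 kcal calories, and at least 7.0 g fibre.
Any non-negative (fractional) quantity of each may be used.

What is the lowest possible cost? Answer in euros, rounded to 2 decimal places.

This is a linear program. Let x1 = servings of pasta, x2 = servings of whole-barley bread, x3 = servings of salmon, x4 = servings of bananas.
Minimise 0.46x1 + 0.79x2 + 5.08x3 + 0.54x4 s.t.:
  13x4 ≥ 26   (vitamin C)
  212x1 + 187x2 + 248x3 + 130x4 ≥ 530   (calories)
  2.4x1 + 5.7x2 + 3.7x4 ≥ 7   (fibre)
  x1, x2, x3, x4 ≥ 0.
The optimal basis is {pasta, bananas}; whole-barley bread, salmon drop out. There the vitamin C and calories constraints are tight.
Optimal quantities: pasta = 1.274 servings, bananas = 2 servings.
Total cost: 0.46·1.274 + 0.54·2 = 1.6660.

€1.67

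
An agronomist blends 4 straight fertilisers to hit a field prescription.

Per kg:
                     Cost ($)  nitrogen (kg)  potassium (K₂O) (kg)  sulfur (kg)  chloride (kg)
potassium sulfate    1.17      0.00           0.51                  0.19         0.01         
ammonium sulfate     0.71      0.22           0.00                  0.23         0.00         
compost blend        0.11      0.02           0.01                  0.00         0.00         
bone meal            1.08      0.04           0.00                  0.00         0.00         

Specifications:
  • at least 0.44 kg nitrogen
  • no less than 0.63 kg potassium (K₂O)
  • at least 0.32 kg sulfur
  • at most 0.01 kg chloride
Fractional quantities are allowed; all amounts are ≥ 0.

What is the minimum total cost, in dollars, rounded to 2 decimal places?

Let x1 = kg of potassium sulfate, x2 = kg of ammonium sulfate, x3 = kg of compost blend, x4 = kg of bone meal.
Minimise 1.17x1 + 0.71x2 + 0.11x3 + 1.08x4 s.t.:
  0.22x2 + 0.02x3 + 0.04x4 ≥ 0.44   (nitrogen)
  0.51x1 + 0.01x3 ≥ 0.63   (potassium (K₂O))
  0.19x1 + 0.23x2 ≥ 0.32   (sulfur)
  0.01x1 ≤ 0.01   (chloride)
  x1, x2, x3, x4 ≥ 0.
At the optimum only potassium sulfate, ammonium sulfate, compost blend are positive (bone meal = 0). There the nitrogen, potassium (K₂O), chloride constraints are tight.
That vertex is x1 = 1, x2 = 0.9091, x3 = 12.
Total cost: 1.17·1 + 0.71·0.9091 + 0.11·12 = 3.1355.

$3.14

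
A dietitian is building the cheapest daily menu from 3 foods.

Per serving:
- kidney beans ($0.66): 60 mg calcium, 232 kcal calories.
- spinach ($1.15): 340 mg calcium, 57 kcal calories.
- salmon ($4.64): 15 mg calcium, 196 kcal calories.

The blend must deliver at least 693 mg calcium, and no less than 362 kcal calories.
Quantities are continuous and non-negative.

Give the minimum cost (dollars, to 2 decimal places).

$2.85

Let x1 = servings of kidney beans, x2 = servings of spinach, x3 = servings of salmon.
min 0.66x1 + 1.15x2 + 4.64x3 subject to:
  60x1 + 340x2 + 15x3 ≥ 693   (calcium)
  232x1 + 57x2 + 196x3 ≥ 362   (calories)
  x1, x2, x3 ≥ 0.
At the optimum only kidney beans, spinach are positive (salmon = 0). The calcium and calories requirements are met with equality.
That vertex is x1 = 1.108, x2 = 1.843.
Cost = 0.66·1.108 + 1.15·1.843 = 2.8507.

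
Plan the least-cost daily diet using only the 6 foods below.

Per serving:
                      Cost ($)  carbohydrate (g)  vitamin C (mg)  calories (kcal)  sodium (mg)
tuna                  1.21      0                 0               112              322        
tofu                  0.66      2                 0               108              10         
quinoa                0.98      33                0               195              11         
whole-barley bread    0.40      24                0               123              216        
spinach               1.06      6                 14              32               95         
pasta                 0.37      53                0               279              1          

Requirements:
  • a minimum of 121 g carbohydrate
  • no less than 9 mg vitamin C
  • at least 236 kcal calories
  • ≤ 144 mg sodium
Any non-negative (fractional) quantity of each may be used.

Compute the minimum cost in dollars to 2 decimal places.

This is a linear program. Let x1 = servings of tuna, x2 = servings of tofu, x3 = servings of quinoa, x4 = servings of whole-barley bread, x5 = servings of spinach, x6 = servings of pasta.
Minimise 1.21x1 + 0.66x2 + 0.98x3 + 0.4x4 + 1.06x5 + 0.37x6 with:
  2x2 + 33x3 + 24x4 + 6x5 + 53x6 ≥ 121   (carbohydrate)
  14x5 ≥ 9   (vitamin C)
  112x1 + 108x2 + 195x3 + 123x4 + 32x5 + 279x6 ≥ 236   (calories)
  322x1 + 10x2 + 11x3 + 216x4 + 95x5 + 1x6 ≤ 144   (sodium)
  x1, x2, x3, x4, x5, x6 ≥ 0.
The optimal basis is {spinach, pasta}; tuna, tofu, quinoa, whole-barley bread drop out. There the carbohydrate and vitamin C constraints are tight.
So spinach = 0.6429 servings, pasta = 2.21 servings.
Objective = 1.06·0.6429 + 0.37·2.21 = 1.4992.

$1.50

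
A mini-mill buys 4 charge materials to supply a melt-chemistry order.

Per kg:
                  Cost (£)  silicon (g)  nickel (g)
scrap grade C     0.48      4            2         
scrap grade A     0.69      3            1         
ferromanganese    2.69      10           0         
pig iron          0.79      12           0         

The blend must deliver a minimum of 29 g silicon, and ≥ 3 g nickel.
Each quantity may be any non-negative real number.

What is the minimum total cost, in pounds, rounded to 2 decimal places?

£2.23

Let x1 = kg of scrap grade C, x2 = kg of scrap grade A, x3 = kg of ferromanganese, x4 = kg of pig iron.
Minimize 0.48x1 + 0.69x2 + 2.69x3 + 0.79x4 subject to:
  4x1 + 3x2 + 10x3 + 12x4 ≥ 29   (silicon)
  2x1 + 1x2 ≥ 3   (nickel)
  x1, x2, x3, x4 ≥ 0.
At the optimum only scrap grade C, pig iron are positive (scrap grade A, ferromanganese = 0). There the silicon and nickel constraints are tight.
So scrap grade C = 1.5 kg, pig iron = 1.917 kg.
Hence cost = 0.48·1.5 + 0.79·1.917 = £2.2344.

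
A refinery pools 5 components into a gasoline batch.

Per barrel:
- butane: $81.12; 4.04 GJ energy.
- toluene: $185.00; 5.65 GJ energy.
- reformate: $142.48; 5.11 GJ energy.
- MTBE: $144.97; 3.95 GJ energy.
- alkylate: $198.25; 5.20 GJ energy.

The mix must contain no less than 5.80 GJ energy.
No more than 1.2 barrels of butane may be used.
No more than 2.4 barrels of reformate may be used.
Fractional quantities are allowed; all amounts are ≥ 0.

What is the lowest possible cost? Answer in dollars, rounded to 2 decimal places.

$123.89

Let x1 = barrels of butane, x2 = barrels of toluene, x3 = barrels of reformate, x4 = barrels of MTBE, x5 = barrels of alkylate.
min 81.12x1 + 185x2 + 142.48x3 + 144.97x4 + 198.25x5 subject to:
  4.04x1 + 5.65x2 + 5.11x3 + 3.95x4 + 5.2x5 ≥ 5.8   (energy)
  x1 ≤ 1.2
  x3 ≤ 2.4
  x1, x2, x3, x4, x5 ≥ 0.
The optimal basis is {butane, reformate}; toluene, MTBE, alkylate drop out. There the energy and the butane cap constraints are tight.
Solving gives x1 = 1.2, x3 = 0.1863.
Total cost: 81.12·1.2 + 142.48·0.1863 = 123.8880.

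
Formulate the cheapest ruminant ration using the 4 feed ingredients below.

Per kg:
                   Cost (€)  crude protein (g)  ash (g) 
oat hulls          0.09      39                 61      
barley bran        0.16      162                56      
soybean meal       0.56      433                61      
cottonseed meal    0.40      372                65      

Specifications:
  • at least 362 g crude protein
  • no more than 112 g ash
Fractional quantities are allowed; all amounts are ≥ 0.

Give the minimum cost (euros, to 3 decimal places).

Set it up as a linear program. Let x1 = kg of oat hulls, x2 = kg of barley bran, x3 = kg of soybean meal, x4 = kg of cottonseed meal.
min 0.09x1 + 0.16x2 + 0.56x3 + 0.4x4 s.t.:
  39x1 + 162x2 + 433x3 + 372x4 ≥ 362   (crude protein)
  61x1 + 56x2 + 61x3 + 65x4 ≤ 112   (ash)
  x1, x2, x3, x4 ≥ 0.
The cheapest feasible vertex uses only barley bran, cottonseed meal; oat hulls, soybean meal are not used. The crude protein and ash requirements are met with equality.
Solving gives x2 = 1.76, x4 = 0.2066.
Cost = 0.16·1.76 + 0.4·0.2066 = 0.36424.

€0.364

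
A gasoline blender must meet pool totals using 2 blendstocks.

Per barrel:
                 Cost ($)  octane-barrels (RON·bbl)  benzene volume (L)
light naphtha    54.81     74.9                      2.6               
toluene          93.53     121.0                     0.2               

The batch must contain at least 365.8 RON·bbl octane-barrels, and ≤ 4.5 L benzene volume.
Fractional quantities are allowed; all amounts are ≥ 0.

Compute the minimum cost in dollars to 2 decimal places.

$277.90

Let x1 = barrels of light naphtha, x2 = barrels of toluene.
Minimize 54.81x1 + 93.53x2 s.t.:
  74.9x1 + 121x2 ≥ 365.8   (octane-barrels)
  2.6x1 + 0.2x2 ≤ 4.5   (benzene volume)
  x1, x2 ≥ 0.
Both inputs are positive at the optimum. The octane-barrels and benzene volume requirements are met with equality.
Solving gives x1 = 1.5731, x2 = 2.0494.
Cost = 54.81·1.5731 + 93.53·2.0494 = 277.9020.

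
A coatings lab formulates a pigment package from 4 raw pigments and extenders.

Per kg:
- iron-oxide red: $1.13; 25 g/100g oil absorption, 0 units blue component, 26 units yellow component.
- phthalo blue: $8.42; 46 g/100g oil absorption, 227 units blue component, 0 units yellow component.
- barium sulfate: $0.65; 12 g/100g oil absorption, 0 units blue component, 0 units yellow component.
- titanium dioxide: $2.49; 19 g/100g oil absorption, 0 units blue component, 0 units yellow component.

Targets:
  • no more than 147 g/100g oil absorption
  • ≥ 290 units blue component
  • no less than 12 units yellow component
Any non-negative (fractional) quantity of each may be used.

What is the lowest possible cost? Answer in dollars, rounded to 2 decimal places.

Let x1 = kg of iron-oxide red, x2 = kg of phthalo blue, x3 = kg of barium sulfate, x4 = kg of titanium dioxide.
min 1.13x1 + 8.42x2 + 0.65x3 + 2.49x4 subject to:
  25x1 + 46x2 + 12x3 + 19x4 ≤ 147   (oil absorption)
  227x2 ≥ 290   (blue component)
  26x1 ≥ 12   (yellow component)
  x1, x2, x3, x4 ≥ 0.
The optimal basis is {iron-oxide red, phthalo blue}; barium sulfate, titanium dioxide drop out. Binding constraints: blue component and yellow component.
Solving gives x1 = 0.4615, x2 = 1.278.
Objective = 1.13·0.4615 + 8.42·1.278 = 11.2823.

$11.28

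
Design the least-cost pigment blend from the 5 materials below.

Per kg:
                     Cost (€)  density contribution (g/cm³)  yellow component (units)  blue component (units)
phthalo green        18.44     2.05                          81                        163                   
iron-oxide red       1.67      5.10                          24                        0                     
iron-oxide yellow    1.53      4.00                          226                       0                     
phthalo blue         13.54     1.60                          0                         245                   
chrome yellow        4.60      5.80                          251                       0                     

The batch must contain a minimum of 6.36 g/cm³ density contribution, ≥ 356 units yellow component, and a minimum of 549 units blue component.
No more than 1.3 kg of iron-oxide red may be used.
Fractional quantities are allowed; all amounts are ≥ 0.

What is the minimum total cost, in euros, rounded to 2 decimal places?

€32.75

Set it up as a linear program. Let x1 = kg of phthalo green, x2 = kg of iron-oxide red, x3 = kg of iron-oxide yellow, x4 = kg of phthalo blue, x5 = kg of chrome yellow.
Minimise 18.44x1 + 1.67x2 + 1.53x3 + 13.54x4 + 4.6x5 subject to:
  2.05x1 + 5.1x2 + 4x3 + 1.6x4 + 5.8x5 ≥ 6.36   (density contribution)
  81x1 + 24x2 + 226x3 + 251x5 ≥ 356   (yellow component)
  163x1 + 245x4 ≥ 549   (blue component)
  x2 ≤ 1.3
  x1, x2, x3, x4, x5 ≥ 0.
The minimum-cost mix takes nothing from phthalo green, iron-oxide red, chrome yellow — only iron-oxide yellow, phthalo blue. The yellow component and blue component requirements are met with equality.
That vertex is x3 = 1.575, x4 = 2.241.
Total cost: 1.53·1.575 + 13.54·2.241 = 32.7529.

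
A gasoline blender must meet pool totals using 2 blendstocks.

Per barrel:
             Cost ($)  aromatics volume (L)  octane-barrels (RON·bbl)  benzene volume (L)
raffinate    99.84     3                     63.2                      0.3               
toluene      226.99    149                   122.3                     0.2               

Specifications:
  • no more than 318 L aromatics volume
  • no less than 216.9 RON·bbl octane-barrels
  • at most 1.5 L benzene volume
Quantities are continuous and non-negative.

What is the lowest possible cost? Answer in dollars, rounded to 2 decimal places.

$342.65

This is a linear program. Let x1 = barrels of raffinate, x2 = barrels of toluene.
Minimize 99.84x1 + 226.99x2 s.t.:
  3x1 + 149x2 ≤ 318   (aromatics volume)
  63.2x1 + 122.3x2 ≥ 216.9   (octane-barrels)
  0.3x1 + 0.2x2 ≤ 1.5   (benzene volume)
  x1, x2 ≥ 0.
At the optimum only raffinate is positive (toluene = 0). The octane-barrels requirement is met with equality.
Solving gives x1 = 3.432.
Total cost: 99.84·3.432 = 342.6509.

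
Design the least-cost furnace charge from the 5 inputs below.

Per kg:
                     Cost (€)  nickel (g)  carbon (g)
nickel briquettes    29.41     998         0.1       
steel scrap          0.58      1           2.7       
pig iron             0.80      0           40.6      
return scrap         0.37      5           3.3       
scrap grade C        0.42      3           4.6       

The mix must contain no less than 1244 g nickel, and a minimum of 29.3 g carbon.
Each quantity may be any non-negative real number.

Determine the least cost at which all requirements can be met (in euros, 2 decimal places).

This is a linear program. Let x1 = kg of nickel briquettes, x2 = kg of steel scrap, x3 = kg of pig iron, x4 = kg of return scrap, x5 = kg of scrap grade C.
Minimise 29.41x1 + 0.58x2 + 0.8x3 + 0.37x4 + 0.42x5 s.t.:
  998x1 + 1x2 + 5x4 + 3x5 ≥ 1244   (nickel)
  0.1x1 + 2.7x2 + 40.6x3 + 3.3x4 + 4.6x5 ≥ 29.3   (carbon)
  x1, x2, x3, x4, x5 ≥ 0.
The cheapest feasible vertex uses only nickel briquettes, pig iron; steel scrap, return scrap, scrap grade C are not used. There the nickel and carbon constraints are tight.
Optimal quantities: nickel briquettes = 1.2465 kg, pig iron = 0.7186 kg.
Cost = 29.41·1.2465 + 0.8·0.7186 = 37.2344.

€37.23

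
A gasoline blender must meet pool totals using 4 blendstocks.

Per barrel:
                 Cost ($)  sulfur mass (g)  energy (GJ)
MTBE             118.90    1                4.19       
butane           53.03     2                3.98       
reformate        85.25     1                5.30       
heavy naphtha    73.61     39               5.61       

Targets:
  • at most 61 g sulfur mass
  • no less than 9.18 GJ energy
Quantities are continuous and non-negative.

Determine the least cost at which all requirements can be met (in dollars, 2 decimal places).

Let x1 = barrels of MTBE, x2 = barrels of butane, x3 = barrels of reformate, x4 = barrels of heavy naphtha.
Minimise 118.9x1 + 53.03x2 + 85.25x3 + 73.61x4 s.t.:
  1x1 + 2x2 + 1x3 + 39x4 ≤ 61   (sulfur mass)
  4.19x1 + 3.98x2 + 5.3x3 + 5.61x4 ≥ 9.18   (energy)
  x1, x2, x3, x4 ≥ 0.
The minimum-cost mix takes nothing from MTBE, reformate — only butane, heavy naphtha. The sulfur mass and energy requirements are met with equality.
Optimal quantities: butane = 0.10979 barrels, heavy naphtha = 1.5585 barrels.
Hence cost = 53.03·0.10979 + 73.61·1.5585 = $120.5433.

$120.54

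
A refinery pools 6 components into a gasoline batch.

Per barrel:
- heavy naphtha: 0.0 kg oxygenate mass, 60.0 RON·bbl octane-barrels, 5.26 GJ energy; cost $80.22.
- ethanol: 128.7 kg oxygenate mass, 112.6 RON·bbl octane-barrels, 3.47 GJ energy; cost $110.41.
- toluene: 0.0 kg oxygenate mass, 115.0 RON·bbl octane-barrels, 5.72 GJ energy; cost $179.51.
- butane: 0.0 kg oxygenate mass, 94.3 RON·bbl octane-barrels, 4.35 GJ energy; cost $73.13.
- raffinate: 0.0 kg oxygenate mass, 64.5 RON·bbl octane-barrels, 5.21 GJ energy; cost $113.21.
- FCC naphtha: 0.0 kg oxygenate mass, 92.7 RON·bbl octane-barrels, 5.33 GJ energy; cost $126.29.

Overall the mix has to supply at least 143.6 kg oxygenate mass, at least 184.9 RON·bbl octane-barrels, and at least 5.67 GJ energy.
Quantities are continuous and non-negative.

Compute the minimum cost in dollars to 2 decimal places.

Let x1 = barrels of heavy naphtha, x2 = barrels of ethanol, x3 = barrels of toluene, x4 = barrels of butane, x5 = barrels of raffinate, x6 = barrels of FCC naphtha.
Minimize 80.22x1 + 110.41x2 + 179.51x3 + 73.13x4 + 113.21x5 + 126.29x6 s.t.:
  128.7x2 ≥ 143.6   (oxygenate mass)
  60x1 + 112.6x2 + 115x3 + 94.3x4 + 64.5x5 + 92.7x6 ≥ 184.9   (octane-barrels)
  5.26x1 + 3.47x2 + 5.72x3 + 4.35x4 + 5.21x5 + 5.33x6 ≥ 5.67   (energy)
  x1, x2, x3, x4, x5, x6 ≥ 0.
The cheapest feasible vertex uses only ethanol, butane; heavy naphtha, toluene, raffinate, FCC naphtha are not used. There the oxygenate mass and octane-barrels constraints are tight.
Optimal quantities: ethanol = 1.1158 barrels, butane = 0.62846 barrels.
Cost = 110.41·1.1158 + 73.13·0.62846 = 169.1548.

$169.15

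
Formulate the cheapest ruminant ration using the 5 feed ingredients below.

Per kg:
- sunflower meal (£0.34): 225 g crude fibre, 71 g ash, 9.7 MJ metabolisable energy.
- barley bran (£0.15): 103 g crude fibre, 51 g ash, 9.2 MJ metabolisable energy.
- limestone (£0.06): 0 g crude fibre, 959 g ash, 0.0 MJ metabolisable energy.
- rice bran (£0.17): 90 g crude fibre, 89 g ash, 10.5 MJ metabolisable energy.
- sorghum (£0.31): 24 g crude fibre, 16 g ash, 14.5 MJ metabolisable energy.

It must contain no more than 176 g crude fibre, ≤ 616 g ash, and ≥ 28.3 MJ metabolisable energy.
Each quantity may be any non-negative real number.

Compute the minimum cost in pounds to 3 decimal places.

£0.508

This is a linear program. Let x1 = kg of sunflower meal, x2 = kg of barley bran, x3 = kg of limestone, x4 = kg of rice bran, x5 = kg of sorghum.
min 0.34x1 + 0.15x2 + 0.06x3 + 0.17x4 + 0.31x5 with:
  225x1 + 103x2 + 90x4 + 24x5 ≤ 176   (crude fibre)
  71x1 + 51x2 + 959x3 + 89x4 + 16x5 ≤ 616   (ash)
  9.7x1 + 9.2x2 + 10.5x4 + 14.5x5 ≥ 28.3   (metabolisable energy)
  x1, x2, x3, x4, x5 ≥ 0.
At the optimum only rice bran, sorghum are positive (sunflower meal, barley bran, limestone = 0). The crude fibre and metabolisable energy requirements are met with equality.
Solving gives x4 = 1.779, x5 = 0.6638.
Hence cost = 0.17·1.779 + 0.31·0.6638 = £0.50821.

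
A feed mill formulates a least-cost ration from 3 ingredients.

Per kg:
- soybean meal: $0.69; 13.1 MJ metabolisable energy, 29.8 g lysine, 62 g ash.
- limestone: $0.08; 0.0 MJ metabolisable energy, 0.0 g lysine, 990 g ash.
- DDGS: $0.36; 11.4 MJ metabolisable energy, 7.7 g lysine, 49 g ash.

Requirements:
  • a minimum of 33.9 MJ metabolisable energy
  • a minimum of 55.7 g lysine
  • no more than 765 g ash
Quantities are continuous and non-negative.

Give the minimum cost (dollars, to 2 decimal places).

$1.50

This is a linear program. Let x1 = kg of soybean meal, x2 = kg of limestone, x3 = kg of DDGS.
Minimise 0.69x1 + 0.08x2 + 0.36x3 subject to:
  13.1x1 + 11.4x3 ≥ 33.9   (metabolisable energy)
  29.8x1 + 7.7x3 ≥ 55.7   (lysine)
  62x1 + 990x2 + 49x3 ≤ 765   (ash)
  x1, x2, x3 ≥ 0.
The minimum-cost mix takes nothing from limestone — only soybean meal, DDGS. The metabolisable energy and lysine requirements are met with equality.
Optimal quantities: soybean meal = 1.566 kg, DDGS = 1.175 kg.
Objective = 0.69·1.566 + 0.36·1.175 = 1.5035.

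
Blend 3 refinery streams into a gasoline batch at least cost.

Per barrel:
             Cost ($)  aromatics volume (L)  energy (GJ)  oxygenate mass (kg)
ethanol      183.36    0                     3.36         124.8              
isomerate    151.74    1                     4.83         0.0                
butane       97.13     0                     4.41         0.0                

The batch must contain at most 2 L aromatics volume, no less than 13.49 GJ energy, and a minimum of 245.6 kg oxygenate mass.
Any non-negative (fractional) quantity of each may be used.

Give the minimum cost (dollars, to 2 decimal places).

Treat it as an LP. Let x1 = barrels of ethanol, x2 = barrels of isomerate, x3 = barrels of butane.
Minimise 183.36x1 + 151.74x2 + 97.13x3 s.t.:
  1x2 ≤ 2   (aromatics volume)
  3.36x1 + 4.83x2 + 4.41x3 ≥ 13.49   (energy)
  124.8x1 ≥ 245.6   (oxygenate mass)
  x1, x2, x3 ≥ 0.
The minimum-cost mix takes nothing from isomerate — only ethanol, butane. The energy and oxygenate mass requirements are met with equality.
So ethanol = 1.9679 barrels, butane = 1.5596 barrels.
Objective = 183.36·1.9679 + 97.13·1.5596 = 512.3181.

$512.32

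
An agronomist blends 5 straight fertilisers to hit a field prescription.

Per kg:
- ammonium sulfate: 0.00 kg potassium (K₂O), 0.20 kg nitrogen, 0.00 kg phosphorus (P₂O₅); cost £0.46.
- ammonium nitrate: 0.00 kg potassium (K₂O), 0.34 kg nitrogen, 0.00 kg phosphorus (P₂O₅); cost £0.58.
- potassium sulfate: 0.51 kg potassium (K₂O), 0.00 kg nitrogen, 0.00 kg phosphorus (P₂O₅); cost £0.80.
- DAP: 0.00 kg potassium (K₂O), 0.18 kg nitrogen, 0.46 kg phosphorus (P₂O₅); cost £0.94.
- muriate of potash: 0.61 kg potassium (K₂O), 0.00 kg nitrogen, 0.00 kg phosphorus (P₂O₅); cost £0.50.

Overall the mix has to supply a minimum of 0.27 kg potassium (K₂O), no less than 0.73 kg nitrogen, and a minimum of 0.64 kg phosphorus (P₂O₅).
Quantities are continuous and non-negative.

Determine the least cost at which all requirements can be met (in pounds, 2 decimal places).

Let x1 = kg of ammonium sulfate, x2 = kg of ammonium nitrate, x3 = kg of potassium sulfate, x4 = kg of DAP, x5 = kg of muriate of potash.
Minimise 0.46x1 + 0.58x2 + 0.8x3 + 0.94x4 + 0.5x5 with:
  0.51x3 + 0.61x5 ≥ 0.27   (potassium (K₂O))
  0.2x1 + 0.34x2 + 0.18x4 ≥ 0.73   (nitrogen)
  0.46x4 ≥ 0.64   (phosphorus (P₂O₅))
  x1, x2, x3, x4, x5 ≥ 0.
The cheapest feasible vertex uses only ammonium nitrate, DAP, muriate of potash; ammonium sulfate, potassium sulfate are not used. Binding constraints: potassium (K₂O), nitrogen, phosphorus (P₂O₅).
Solving gives x2 = 1.41, x4 = 1.391, x5 = 0.4426.
Total cost: 0.58·1.41 + 0.94·1.391 + 0.5·0.4426 = 2.3466.

£2.35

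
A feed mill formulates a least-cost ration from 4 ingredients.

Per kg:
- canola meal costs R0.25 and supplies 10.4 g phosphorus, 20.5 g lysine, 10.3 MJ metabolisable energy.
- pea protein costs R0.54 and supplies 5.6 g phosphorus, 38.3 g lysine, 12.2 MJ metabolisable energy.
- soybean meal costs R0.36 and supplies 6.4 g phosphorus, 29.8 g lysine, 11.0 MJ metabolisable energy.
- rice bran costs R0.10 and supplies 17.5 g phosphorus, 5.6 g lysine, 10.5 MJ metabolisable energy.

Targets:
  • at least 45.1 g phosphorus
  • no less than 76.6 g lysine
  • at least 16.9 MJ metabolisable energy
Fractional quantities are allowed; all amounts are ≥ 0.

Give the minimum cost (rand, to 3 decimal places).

This is a linear program. Let x1 = kg of canola meal, x2 = kg of pea protein, x3 = kg of soybean meal, x4 = kg of rice bran.
Minimize 0.25x1 + 0.54x2 + 0.36x3 + 0.1x4 with:
  10.4x1 + 5.6x2 + 6.4x3 + 17.5x4 ≥ 45.1   (phosphorus)
  20.5x1 + 38.3x2 + 29.8x3 + 5.6x4 ≥ 76.6   (lysine)
  10.3x1 + 12.2x2 + 11x3 + 10.5x4 ≥ 16.9   (metabolisable energy)
  x1, x2, x3, x4 ≥ 0.
At the optimum only canola meal, rice bran are positive (pea protein, soybean meal = 0). The phosphorus and lysine requirements are met with equality.
So canola meal = 3.62 kg, rice bran = 0.4256 kg.
Total cost: 0.25·3.62 + 0.1·0.4256 = 0.94756.

R0.948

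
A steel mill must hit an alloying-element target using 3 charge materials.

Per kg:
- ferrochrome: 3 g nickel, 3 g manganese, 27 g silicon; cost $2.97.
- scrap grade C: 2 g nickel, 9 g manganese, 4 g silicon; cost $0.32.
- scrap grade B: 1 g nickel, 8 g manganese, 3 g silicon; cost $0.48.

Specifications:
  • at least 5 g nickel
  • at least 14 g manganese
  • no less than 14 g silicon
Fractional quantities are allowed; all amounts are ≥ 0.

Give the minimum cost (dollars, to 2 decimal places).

$1.12

Set it up as a linear program. Let x1 = kg of ferrochrome, x2 = kg of scrap grade C, x3 = kg of scrap grade B.
Minimize 2.97x1 + 0.32x2 + 0.48x3 s.t.:
  3x1 + 2x2 + 1x3 ≥ 5   (nickel)
  3x1 + 9x2 + 8x3 ≥ 14   (manganese)
  27x1 + 4x2 + 3x3 ≥ 14   (silicon)
  x1, x2, x3 ≥ 0.
The optimal basis is {scrap grade C}; ferrochrome, scrap grade B drop out. The silicon requirement is met with equality.
So scrap grade C = 3.5 kg.
Objective = 0.32·3.5 = 1.1200.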